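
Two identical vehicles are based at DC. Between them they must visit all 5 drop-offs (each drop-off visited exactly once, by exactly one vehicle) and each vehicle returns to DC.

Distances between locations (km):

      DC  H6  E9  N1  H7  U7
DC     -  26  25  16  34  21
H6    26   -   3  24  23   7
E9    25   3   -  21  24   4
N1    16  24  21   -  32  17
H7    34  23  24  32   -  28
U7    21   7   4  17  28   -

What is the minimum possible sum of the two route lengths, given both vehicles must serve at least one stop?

Check every non-empty split of the stops between the two vehicles; for each half take its own optimal tour:
  {H6} + {E9, N1, H7, U7}: 52 + 95 = 147
  {E9} + {H6, N1, H7, U7}: 50 + 97 = 147
  {H6, E9} + {N1, H7, U7}: 54 + 95 = 149
  {N1} + {H6, E9, H7, U7}: 32 + 85 = 117
  {H6, N1} + {E9, H7, U7}: 66 + 83 = 149
  {E9, N1} + {H6, H7, U7}: 62 + 85 = 147
  … (15 splits in total)
Best: vehicle 1 DC → N1 → DC = 32; vehicle 2 DC → H7 → H6 → E9 → U7 → DC = 85; combined 117.

117 km — the smallest possible combined total.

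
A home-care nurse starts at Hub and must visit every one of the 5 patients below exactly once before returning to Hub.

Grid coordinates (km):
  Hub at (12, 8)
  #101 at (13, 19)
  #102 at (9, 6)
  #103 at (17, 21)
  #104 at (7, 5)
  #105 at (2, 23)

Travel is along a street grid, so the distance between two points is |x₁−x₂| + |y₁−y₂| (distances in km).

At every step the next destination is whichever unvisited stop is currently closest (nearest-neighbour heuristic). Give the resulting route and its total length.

At Hub the remaining stops are #102 5, #104 8, #101 12, #103 18, #105 25; go to #102.
At #102 the remaining stops are #104 3, #101 17, #103 23, #105 24; go to #104.
At #104 the remaining stops are #101 20, #105 23, #103 26; go to #101.
At #101 the remaining stops are #103 6, #105 15; go to #103.
At #103 the remaining stops are #105 17; go to #105.
Return #105→Hub: 25.
Total = 5 + 3 + 20 + 6 + 17 + 25 = 76.

76 km along Hub → #102 → #104 → #101 → #103 → #105 → Hub.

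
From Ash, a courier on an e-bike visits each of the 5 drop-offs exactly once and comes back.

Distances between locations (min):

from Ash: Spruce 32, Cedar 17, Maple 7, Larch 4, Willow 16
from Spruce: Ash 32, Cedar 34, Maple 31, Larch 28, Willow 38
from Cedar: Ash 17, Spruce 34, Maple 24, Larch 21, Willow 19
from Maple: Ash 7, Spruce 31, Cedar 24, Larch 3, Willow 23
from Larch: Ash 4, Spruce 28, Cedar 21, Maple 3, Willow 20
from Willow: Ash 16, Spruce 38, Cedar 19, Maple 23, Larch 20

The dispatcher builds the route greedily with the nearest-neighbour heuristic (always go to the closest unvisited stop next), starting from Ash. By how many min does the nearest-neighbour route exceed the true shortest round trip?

8 min longer than the optimal tour.

Ash: Larch=4, Maple=7, Willow=16, Cedar=17, Spruce=32 ⇒ Larch
Larch: Maple=3, Willow=20, Cedar=21, Spruce=28 ⇒ Maple
Maple: Willow=23, Cedar=24, Spruce=31 ⇒ Willow
Willow: Cedar=19, Spruce=38 ⇒ Cedar
Cedar: Spruce=34 ⇒ Spruce
NN route Ash → Larch → Maple → Willow → Cedar → Spruce → Ash costs 115.
Optimal: Ash → Maple → Larch → Spruce → Cedar → Willow → Ash costs 107 (by enumerating all 60 distinct tours).
Excess = 115 − 107 = 8.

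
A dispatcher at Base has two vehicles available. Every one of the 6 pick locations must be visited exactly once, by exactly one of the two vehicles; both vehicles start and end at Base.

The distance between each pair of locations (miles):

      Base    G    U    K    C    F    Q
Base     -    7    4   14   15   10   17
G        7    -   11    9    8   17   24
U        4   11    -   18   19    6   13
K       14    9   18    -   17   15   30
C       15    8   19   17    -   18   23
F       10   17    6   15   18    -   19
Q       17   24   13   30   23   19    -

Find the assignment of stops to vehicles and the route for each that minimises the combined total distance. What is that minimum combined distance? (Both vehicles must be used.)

There are 2^5 − 1 = 31 ways to divide the 6 stops into two non-empty groups. For each, the best each vehicle can do is its own shortest tour through its group:
  {G} + {U, K, C, F, Q}: 14 + 82 = 96
  {U} + {G, K, C, F, Q}: 8 + 82 = 90
  {G, U} + {K, C, F, Q}: 22 + 82 = 104
  {K} + {G, U, C, F, Q}: 28 + 67 = 95
  {G, K} + {U, C, F, Q}: 30 + 67 = 97
  {U, K} + {G, C, F, Q}: 36 + 67 = 103
  … (31 splits in total)
Best: vehicle 1 Base → U → Base = 8; vehicle 2 Base → F → K → G → C → Q → Base = 82; combined 90.

Minimum combined distance: 90 miles.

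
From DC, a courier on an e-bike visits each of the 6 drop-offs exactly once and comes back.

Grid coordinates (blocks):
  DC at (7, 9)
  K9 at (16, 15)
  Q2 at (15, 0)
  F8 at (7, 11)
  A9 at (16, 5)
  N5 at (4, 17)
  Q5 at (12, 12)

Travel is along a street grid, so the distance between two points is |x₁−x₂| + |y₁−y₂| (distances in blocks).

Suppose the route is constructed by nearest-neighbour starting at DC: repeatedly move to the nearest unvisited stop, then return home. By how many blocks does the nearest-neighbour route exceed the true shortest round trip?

From DC: F8=2, Q5=8, N5=11, A9=13, K9=15, Q2=17 → choose F8 (2).
From F8: Q5=6, N5=9, K9=13, A9=15, Q2=19 → choose Q5 (6).
From Q5: K9=7, A9=11, N5=13, Q2=15 → choose K9 (7).
From K9: A9=10, N5=14, Q2=16 → choose A9 (10).
From A9: Q2=6, N5=24 → choose Q2 (6).
From Q2: N5=28 → choose N5 (28).
NN route DC → F8 → Q5 → K9 → A9 → Q2 → N5 → DC costs 70.
Optimal: DC → Q2 → A9 → K9 → Q5 → N5 → F8 → DC costs 64 (by enumerating all 360 distinct tours).
Excess = 70 − 64 = 6.

6 blocks longer than the optimal tour.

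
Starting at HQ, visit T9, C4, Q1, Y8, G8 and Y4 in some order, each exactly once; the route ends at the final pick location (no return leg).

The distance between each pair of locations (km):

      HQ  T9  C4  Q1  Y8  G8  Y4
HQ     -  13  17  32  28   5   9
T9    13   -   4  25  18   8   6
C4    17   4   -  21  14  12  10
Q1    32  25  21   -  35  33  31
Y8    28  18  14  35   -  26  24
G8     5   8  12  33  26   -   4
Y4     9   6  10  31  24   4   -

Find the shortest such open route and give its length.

68 km — the minimum one-way total.

There are 6! = 720 possible orderings.
HQ → T9 → C4 → Q1 → Y8 → G8 → Y4: 13+4+21+35+26+4 = 103
HQ → T9 → C4 → Q1 → Y8 → Y4 → G8: 13+4+21+35+24+4 = 101
HQ → T9 → C4 → Q1 → G8 → Y8 → Y4: 13+4+21+33+26+24 = 121
HQ → T9 → C4 → Q1 → G8 → Y4 → Y8: 13+4+21+33+4+24 = 99
HQ → T9 → C4 → Q1 → Y4 → Y8 → G8: 13+4+21+31+24+26 = 119
HQ → T9 → C4 → Q1 → Y4 → G8 → Y8: 13+4+21+31+4+26 = 99
HQ → T9 → C4 → Y8 → Q1 → G8 → Y4: 13+4+14+35+33+4 = 103
HQ → T9 → C4 → Y8 → Q1 → Y4 → G8: 13+4+14+35+31+4 = 101
… (712 more)
HQ → G8 → Y4 → T9 → C4 → Y8 → Q1: 5+4+6+4+14+35 = 68  ← best
The minimum is 68.
One shortest path: HQ → G8 → Y4 → T9 → C4 → Y8 → Q1.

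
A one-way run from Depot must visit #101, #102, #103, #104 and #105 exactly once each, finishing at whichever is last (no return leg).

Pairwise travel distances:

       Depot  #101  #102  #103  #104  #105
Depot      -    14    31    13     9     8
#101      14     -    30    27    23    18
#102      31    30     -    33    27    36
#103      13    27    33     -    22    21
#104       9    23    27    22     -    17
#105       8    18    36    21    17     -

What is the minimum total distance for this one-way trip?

There are 5! = 120 possible orderings.
Depot → #101 → #102 → #103 → #104 → #105: 14+30+33+22+17 = 116
Depot → #101 → #102 → #103 → #105 → #104: 14+30+33+21+17 = 115
Depot → #101 → #102 → #104 → #103 → #105: 14+30+27+22+21 = 114
Depot → #101 → #102 → #104 → #105 → #103: 14+30+27+17+21 = 109
Depot → #101 → #102 → #105 → #103 → #104: 14+30+36+21+22 = 123
Depot → #101 → #102 → #105 → #104 → #103: 14+30+36+17+22 = 119
Depot → #101 → #103 → #102 → #104 → #105: 14+27+33+27+17 = 118
Depot → #101 → #103 → #102 → #105 → #104: 14+27+33+36+17 = 127
Depot → #101 → #103 → #104 → #102 → #105: 14+27+22+27+36 = 126
Depot → #101 → #103 → #104 → #105 → #102: 14+27+22+17+36 = 116
Depot → #101 → #103 → #105 → #102 → #104: 14+27+21+36+27 = 125
Depot → #101 → #103 → #105 → #104 → #102: 14+27+21+17+27 = 106
Depot → #101 → #104 → #102 → #103 → #105: 14+23+27+33+21 = 118
Depot → #101 → #104 → #102 → #105 → #103: 14+23+27+36+21 = 121
… (106 more)
Depot → #103 → #104 → #105 → #101 → #102: 13+22+17+18+30 = 100  ← best
The minimum is 100.
One shortest path: Depot → #103 → #104 → #105 → #101 → #102.

Shortest open route: 100.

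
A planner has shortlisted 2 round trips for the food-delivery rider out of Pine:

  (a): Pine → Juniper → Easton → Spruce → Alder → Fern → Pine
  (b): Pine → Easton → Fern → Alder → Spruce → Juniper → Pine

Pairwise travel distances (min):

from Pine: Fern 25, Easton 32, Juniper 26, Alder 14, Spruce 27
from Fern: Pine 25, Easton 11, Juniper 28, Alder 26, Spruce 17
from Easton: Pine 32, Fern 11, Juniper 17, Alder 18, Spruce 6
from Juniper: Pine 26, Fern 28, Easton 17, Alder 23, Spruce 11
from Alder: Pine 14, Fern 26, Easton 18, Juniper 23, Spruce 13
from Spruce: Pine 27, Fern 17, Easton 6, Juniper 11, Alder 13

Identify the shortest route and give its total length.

(a): 26 + 17 + 6 + 13 + 26 + 25 = 113
(b): 32 + 11 + 26 + 13 + 11 + 26 = 119

113 min — (a) is the shortest.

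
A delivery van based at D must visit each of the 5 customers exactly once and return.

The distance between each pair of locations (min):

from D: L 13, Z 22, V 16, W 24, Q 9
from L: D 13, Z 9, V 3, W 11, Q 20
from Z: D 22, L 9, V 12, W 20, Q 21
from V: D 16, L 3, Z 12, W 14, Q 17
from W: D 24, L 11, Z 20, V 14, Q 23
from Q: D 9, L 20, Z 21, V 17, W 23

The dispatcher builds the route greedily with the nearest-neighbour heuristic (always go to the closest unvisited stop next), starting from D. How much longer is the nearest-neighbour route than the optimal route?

From D: Q=9, L=13, V=16, Z=22, W=24 → choose Q (9).
From Q: V=17, L=20, Z=21, W=23 → choose V (17).
From V: L=3, Z=12, W=14 → choose L (3).
From L: Z=9, W=11 → choose Z (9).
From Z: W=20 → choose W (20).
NN route D → Q → V → L → Z → W → D costs 82.
Optimal: D → L → Z → V → W → Q → D costs 80 (by enumerating all 60 distinct tours).
Excess = 82 − 80 = 2.

The nearest-neighbour route is 2 min longer than optimal.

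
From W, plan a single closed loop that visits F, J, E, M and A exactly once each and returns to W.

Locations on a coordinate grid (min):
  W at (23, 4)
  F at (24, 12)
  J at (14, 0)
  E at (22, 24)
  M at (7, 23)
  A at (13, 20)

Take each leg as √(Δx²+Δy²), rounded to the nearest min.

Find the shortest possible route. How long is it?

W - F - J - E - M - A - W: 8+16+25+15+7+19 = 90
W - F - J - E - A - M - W: 8+16+25+10+7+25 = 91
W - F - J - M - E - A - W: 8+16+24+15+10+19 = 92
W - F - J - M - A - E - W: 8+16+24+7+10+20 = 85
W - F - J - A - E - M - W: 8+16+20+10+15+25 = 94
W - F - J - A - M - E - W: 8+16+20+7+15+20 = 86
W - F - E - J - M - A - W: 8+12+25+24+7+19 = 95
W - F - E - J - A - M - W: 8+12+25+20+7+25 = 97
W - F - E - M - J - A - W: 8+12+15+24+20+19 = 98
W - F - E - M - A - J - W: 8+12+15+7+20+10 = 72
W - F - E - A - J - M - W: 8+12+10+20+24+25 = 99
W - F - E - A - M - J - W: 8+12+10+7+24+10 = 71
W - F - M - J - E - A - W: 8+20+24+25+10+19 = 106
W - F - M - J - A - E - W: 8+20+24+20+10+20 = 102
… (46 more)
The minimum is 71.
One optimal route: W → F → E → A → M → J → W (or its reverse).

71 min — the shortest possible round trip.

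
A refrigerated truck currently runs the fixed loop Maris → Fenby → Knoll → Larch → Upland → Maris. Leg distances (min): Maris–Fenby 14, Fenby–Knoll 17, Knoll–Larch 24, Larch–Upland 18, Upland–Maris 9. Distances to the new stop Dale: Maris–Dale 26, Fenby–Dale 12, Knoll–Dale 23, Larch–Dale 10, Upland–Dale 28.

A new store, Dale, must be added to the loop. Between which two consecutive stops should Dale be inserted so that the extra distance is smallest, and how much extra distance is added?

+9 min — insert Dale between Knoll and Larch.

Insertion cost between consecutive stops i–j is d(i,Dale) + d(Dale,j) − d(i,j):
  between Maris and Fenby: 26 + 12 − 14 = 24
  between Fenby and Knoll: 12 + 23 − 17 = 18
  between Knoll and Larch: 23 + 10 − 24 = 9
  between Larch and Upland: 10 + 28 − 18 = 20
  between Upland and Maris: 28 + 26 − 9 = 45
Cheapest insertion is between Knoll and Larch, adding 9.
New total = 82 + 9 = 91.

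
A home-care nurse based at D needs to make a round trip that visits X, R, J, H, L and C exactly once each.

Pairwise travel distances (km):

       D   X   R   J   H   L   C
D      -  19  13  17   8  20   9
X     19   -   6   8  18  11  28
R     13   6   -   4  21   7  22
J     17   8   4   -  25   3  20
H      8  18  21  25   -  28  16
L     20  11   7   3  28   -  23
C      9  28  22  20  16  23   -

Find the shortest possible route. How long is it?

D → X → R → J → H → L → C → D: 19+6+4+25+28+23+9 = 114
D → X → R → J → H → C → L → D: 19+6+4+25+16+23+20 = 113
D → X → R → J → L → H → C → D: 19+6+4+3+28+16+9 = 85
D → X → R → J → L → C → H → D: 19+6+4+3+23+16+8 = 79
D → X → R → J → C → H → L → D: 19+6+4+20+16+28+20 = 113
D → X → R → J → C → L → H → D: 19+6+4+20+23+28+8 = 108
D → X → R → H → J → L → C → D: 19+6+21+25+3+23+9 = 106
D → X → R → H → J → C → L → D: 19+6+21+25+20+23+20 = 134
… (352 more)
D → H → X → R → J → L → C → D: 8+18+6+4+3+23+9 = 71  ← best
The minimum is 71.
One optimal route: D → H → X → R → J → L → C → D (or its reverse).

71 km — the shortest possible round trip.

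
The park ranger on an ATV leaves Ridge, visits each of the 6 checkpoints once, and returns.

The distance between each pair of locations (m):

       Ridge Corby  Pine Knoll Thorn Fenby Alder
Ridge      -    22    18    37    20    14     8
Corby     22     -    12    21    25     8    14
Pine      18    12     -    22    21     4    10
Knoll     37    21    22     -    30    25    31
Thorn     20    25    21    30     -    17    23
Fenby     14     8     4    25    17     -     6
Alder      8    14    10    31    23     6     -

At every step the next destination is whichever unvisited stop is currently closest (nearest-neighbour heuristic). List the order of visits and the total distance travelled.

Nearest-neighbour total = 101 m; route Ridge → Alder → Fenby → Pine → Corby → Knoll → Thorn → Ridge.

Ridge → [Alder:8 / Fenby:14 / Pine:18 / Thorn:20 / Corby:22 / Knoll:37] → Alder (8)
Alder → [Fenby:6 / Pine:10 / Corby:14 / Thorn:23 / Knoll:31] → Fenby (6)
Fenby → [Pine:4 / Corby:8 / Thorn:17 / Knoll:25] → Pine (4)
Pine → [Corby:12 / Thorn:21 / Knoll:22] → Corby (12)
Corby → [Knoll:21 / Thorn:25] → Knoll (21)
Knoll → [Thorn:30] → Thorn (30)
Return Thorn→Ridge: 20.
Total = 8 + 6 + 4 + 12 + 21 + 30 + 20 = 101.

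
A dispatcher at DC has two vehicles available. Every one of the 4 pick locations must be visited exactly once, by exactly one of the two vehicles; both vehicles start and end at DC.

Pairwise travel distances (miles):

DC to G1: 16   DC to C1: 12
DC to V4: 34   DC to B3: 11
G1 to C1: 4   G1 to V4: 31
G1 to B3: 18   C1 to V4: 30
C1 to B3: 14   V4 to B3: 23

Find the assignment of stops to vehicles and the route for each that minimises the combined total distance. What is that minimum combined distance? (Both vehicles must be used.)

Check every non-empty split of the stops between the two vehicles; for each half take its own optimal tour:
  {G1} + {C1, V4, B3}: 32 + 76 = 108
  {C1} + {G1, V4, B3}: 24 + 81 = 105
  {G1, C1} + {V4, B3}: 32 + 68 = 100
  {V4} + {G1, C1, B3}: 68 + 45 = 113
  {G1, V4} + {C1, B3}: 81 + 37 = 118
  {C1, V4} + {G1, B3}: 76 + 45 = 121
  … (7 splits in total)
Best: vehicle 1 DC → G1 → C1 → DC = 32; vehicle 2 DC → V4 → B3 → DC = 68; combined 100.

Minimum combined distance: 100 miles.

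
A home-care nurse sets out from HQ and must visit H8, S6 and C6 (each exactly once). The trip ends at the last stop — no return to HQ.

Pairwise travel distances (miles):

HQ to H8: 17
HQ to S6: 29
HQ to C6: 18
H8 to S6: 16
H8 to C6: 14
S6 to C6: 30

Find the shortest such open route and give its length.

There are 3! = 6 possible orderings.
HQ→H8→S6→C6: 17+16+30 = 63
HQ→H8→C6→S6: 17+14+30 = 61
HQ→S6→H8→C6: 29+16+14 = 59
HQ→S6→C6→H8: 29+30+14 = 73
HQ→C6→H8→S6: 18+14+16 = 48
HQ→C6→S6→H8: 18+30+16 = 64
The minimum is 48.
One shortest path: HQ → C6 → H8 → S6.

48 miles — the minimum one-way total.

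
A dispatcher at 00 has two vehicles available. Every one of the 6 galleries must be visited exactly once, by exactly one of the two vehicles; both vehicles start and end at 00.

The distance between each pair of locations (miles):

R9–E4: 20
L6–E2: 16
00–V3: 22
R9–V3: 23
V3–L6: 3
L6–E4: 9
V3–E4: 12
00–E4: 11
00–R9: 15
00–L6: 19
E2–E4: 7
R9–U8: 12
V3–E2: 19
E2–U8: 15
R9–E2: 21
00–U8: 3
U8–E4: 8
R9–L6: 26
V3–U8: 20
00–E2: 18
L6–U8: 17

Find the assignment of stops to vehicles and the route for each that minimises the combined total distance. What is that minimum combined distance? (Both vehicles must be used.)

81 miles — the smallest possible combined total.

There are 2^5 − 1 = 31 ways to divide the 6 stops into two non-empty groups. For each, the best each vehicle can do is its own shortest tour through its group:
  {R9} + {V3, L6, E2, U8, E4}: 30 + 59 = 89
  {V3} + {R9, L6, E2, U8, E4}: 44 + 71 = 115
  {R9, V3} + {L6, E2, U8, E4}: 60 + 53 = 113
  {L6} + {R9, V3, E2, U8, E4}: 38 + 75 = 113
  {R9, L6} + {V3, E2, U8, E4}: 60 + 59 = 119
  {V3, L6} + {R9, E2, U8, E4}: 44 + 54 = 98
  … (31 splits in total)
  {U8} + {R9, V3, L6, E2, E4}: 6 + 75 = 81  ← best
Best: vehicle 1 00 → U8 → 00 = 6; vehicle 2 00 → R9 → V3 → L6 → E2 → E4 → 00 = 75; combined 81.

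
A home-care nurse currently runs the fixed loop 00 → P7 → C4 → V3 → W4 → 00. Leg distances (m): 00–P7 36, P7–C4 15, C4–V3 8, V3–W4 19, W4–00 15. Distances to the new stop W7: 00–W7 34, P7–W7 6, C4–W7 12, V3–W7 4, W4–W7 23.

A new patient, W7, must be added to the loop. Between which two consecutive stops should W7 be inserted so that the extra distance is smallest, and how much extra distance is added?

Adding 3 m by placing W7 on the P7–C4 leg.

Insertion cost between consecutive stops i–j is d(i,W7) + d(W7,j) − d(i,j):
  between 00 and P7: 34 + 6 − 36 = 4
  between P7 and C4: 6 + 12 − 15 = 3
  between C4 and V3: 12 + 4 − 8 = 8
  between V3 and W4: 4 + 23 − 19 = 8
  between W4 and 00: 23 + 34 − 15 = 42
Cheapest insertion is between P7 and C4, adding 3.
New total = 93 + 3 = 96.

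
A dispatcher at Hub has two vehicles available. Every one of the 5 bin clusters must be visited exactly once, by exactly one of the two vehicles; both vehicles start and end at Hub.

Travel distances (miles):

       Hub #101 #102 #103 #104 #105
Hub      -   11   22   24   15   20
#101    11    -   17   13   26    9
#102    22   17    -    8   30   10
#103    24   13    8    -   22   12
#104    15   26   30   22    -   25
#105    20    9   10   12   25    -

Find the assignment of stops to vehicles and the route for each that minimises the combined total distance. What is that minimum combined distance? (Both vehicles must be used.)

Minimum combined distance: 92 miles.

There are 2^4 − 1 = 15 ways to divide the 5 stops into two non-empty groups. For each, the best each vehicle can do is its own shortest tour through its group:
  {#101} + {#102, #103, #104, #105}: 22 + 75 = 97
  {#102} + {#101, #103, #104, #105}: 44 + 69 = 113
  {#101, #102} + {#103, #104, #105}: 50 + 69 = 119
  {#103} + {#101, #102, #104, #105}: 48 + 75 = 123
  {#101, #103} + {#102, #104, #105}: 48 + 72 = 120
  {#102, #103} + {#101, #104, #105}: 54 + 60 = 114
  … (15 splits in total)
  {#104} + {#101, #102, #103, #105}: 30 + 62 = 92  ← best
Best: vehicle 1 Hub → #104 → Hub = 30; vehicle 2 Hub → #101 → #103 → #102 → #105 → Hub = 62; combined 92.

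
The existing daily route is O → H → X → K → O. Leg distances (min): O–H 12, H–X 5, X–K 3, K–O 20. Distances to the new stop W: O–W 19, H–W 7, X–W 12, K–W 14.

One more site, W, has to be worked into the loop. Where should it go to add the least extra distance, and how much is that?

Adding 13 min by placing W on the K–O leg.

Insertion cost between consecutive stops i–j is d(i,W) + d(W,j) − d(i,j):
  between O and H: 19 + 7 − 12 = 14
  between H and X: 7 + 12 − 5 = 14
  between X and K: 12 + 14 − 3 = 23
  between K and O: 14 + 19 − 20 = 13
Cheapest insertion is between K and O, adding 13.
New total = 40 + 13 = 53.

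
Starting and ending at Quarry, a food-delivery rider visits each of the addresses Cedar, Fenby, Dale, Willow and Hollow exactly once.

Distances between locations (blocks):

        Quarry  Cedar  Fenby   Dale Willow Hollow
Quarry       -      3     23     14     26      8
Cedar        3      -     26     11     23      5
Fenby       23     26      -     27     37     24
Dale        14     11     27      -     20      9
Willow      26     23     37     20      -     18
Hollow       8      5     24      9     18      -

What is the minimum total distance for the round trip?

96 blocks — the shortest possible round trip.

There are 60 distinct closed tours to check (reversals are equivalent).
Quarry-Cedar-Fenby-Dale-Willow-Hollow-Quarry: 3+26+27+20+18+8 = 102
Quarry-Cedar-Fenby-Dale-Hollow-Willow-Quarry: 3+26+27+9+18+26 = 109
Quarry-Cedar-Fenby-Willow-Dale-Hollow-Quarry: 3+26+37+20+9+8 = 103
Quarry-Cedar-Fenby-Willow-Hollow-Dale-Quarry: 3+26+37+18+9+14 = 107
Quarry-Cedar-Fenby-Hollow-Dale-Willow-Quarry: 3+26+24+9+20+26 = 108
Quarry-Cedar-Fenby-Hollow-Willow-Dale-Quarry: 3+26+24+18+20+14 = 105
Quarry-Cedar-Dale-Fenby-Willow-Hollow-Quarry: 3+11+27+37+18+8 = 104
Quarry-Cedar-Dale-Fenby-Hollow-Willow-Quarry: 3+11+27+24+18+26 = 109
Quarry-Cedar-Dale-Willow-Fenby-Hollow-Quarry: 3+11+20+37+24+8 = 103
Quarry-Cedar-Dale-Willow-Hollow-Fenby-Quarry: 3+11+20+18+24+23 = 99
Quarry-Cedar-Dale-Hollow-Fenby-Willow-Quarry: 3+11+9+24+37+26 = 110
Quarry-Cedar-Dale-Hollow-Willow-Fenby-Quarry: 3+11+9+18+37+23 = 101
Quarry-Cedar-Willow-Fenby-Dale-Hollow-Quarry: 3+23+37+27+9+8 = 107
Quarry-Cedar-Willow-Fenby-Hollow-Dale-Quarry: 3+23+37+24+9+14 = 110
… (46 more)
Quarry-Cedar-Hollow-Willow-Dale-Fenby-Quarry: 3+5+18+20+27+23 = 96  ← best
The minimum is 96.
One optimal route: Quarry → Cedar → Hollow → Willow → Dale → Fenby → Quarry (or its reverse).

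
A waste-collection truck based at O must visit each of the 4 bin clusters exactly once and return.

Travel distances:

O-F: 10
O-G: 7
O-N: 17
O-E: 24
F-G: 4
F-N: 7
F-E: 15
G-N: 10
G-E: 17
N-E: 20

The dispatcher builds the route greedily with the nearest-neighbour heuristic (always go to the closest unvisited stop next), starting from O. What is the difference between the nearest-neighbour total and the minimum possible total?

From O: G=7, F=10, N=17, E=24 → choose G (7).
From G: F=4, N=10, E=17 → choose F (4).
From F: N=7, E=15 → choose N (7).
From N: E=20 → choose E (20).
NN route O → G → F → N → E → O costs 62.
Optimal: O → F → N → E → G → O costs 61 (by enumerating all 12 distinct tours).
Excess = 62 − 61 = 1.

Excess over optimum: 1.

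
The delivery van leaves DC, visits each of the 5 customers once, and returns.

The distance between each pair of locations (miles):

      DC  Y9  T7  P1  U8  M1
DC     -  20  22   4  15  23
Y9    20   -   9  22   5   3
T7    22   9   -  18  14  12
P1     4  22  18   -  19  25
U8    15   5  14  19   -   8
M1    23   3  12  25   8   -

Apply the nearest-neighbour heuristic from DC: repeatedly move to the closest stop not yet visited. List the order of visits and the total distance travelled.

DC → [P1:4 / U8:15 / Y9:20 / T7:22 / M1:23] → P1 (4)
P1 → [T7:18 / U8:19 / Y9:22 / M1:25] → T7 (18)
T7 → [Y9:9 / M1:12 / U8:14] → Y9 (9)
Y9 → [M1:3 / U8:5] → M1 (3)
M1 → [U8:8] → U8 (8)
Return U8→DC: 15.
Total = 4 + 18 + 9 + 3 + 8 + 15 = 57.

57 miles along DC → P1 → T7 → Y9 → M1 → U8 → DC.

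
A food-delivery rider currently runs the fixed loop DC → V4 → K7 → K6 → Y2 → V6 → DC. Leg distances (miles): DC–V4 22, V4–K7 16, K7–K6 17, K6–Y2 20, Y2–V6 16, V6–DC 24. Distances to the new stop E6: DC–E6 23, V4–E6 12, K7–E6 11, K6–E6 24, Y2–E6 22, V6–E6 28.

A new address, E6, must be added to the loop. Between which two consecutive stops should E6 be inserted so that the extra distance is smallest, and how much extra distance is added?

Insertion cost between consecutive stops i–j is d(i,E6) + d(E6,j) − d(i,j):
  between DC and V4: 23 + 12 − 22 = 13
  between V4 and K7: 12 + 11 − 16 = 7
  between K7 and K6: 11 + 24 − 17 = 18
  between K6 and Y2: 24 + 22 − 20 = 26
  between Y2 and V6: 22 + 28 − 16 = 34
  between V6 and DC: 28 + 23 − 24 = 27
Cheapest insertion is between V4 and K7, adding 7.
New total = 115 + 7 = 122.

+7 miles — insert E6 between V4 and K7.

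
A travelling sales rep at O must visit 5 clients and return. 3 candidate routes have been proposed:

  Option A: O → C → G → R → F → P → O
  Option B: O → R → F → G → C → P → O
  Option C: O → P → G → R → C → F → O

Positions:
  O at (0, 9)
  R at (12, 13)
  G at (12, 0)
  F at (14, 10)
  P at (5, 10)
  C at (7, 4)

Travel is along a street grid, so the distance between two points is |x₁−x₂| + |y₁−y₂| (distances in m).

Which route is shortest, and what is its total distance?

Option A: 12 + 9 + 13 + 5 + 9 + 6 = 54
Option B: 16 + 5 + 12 + 9 + 8 + 6 = 56
Option C: 6 + 17 + 13 + 14 + 13 + 15 = 78

54 m — Option A is the shortest.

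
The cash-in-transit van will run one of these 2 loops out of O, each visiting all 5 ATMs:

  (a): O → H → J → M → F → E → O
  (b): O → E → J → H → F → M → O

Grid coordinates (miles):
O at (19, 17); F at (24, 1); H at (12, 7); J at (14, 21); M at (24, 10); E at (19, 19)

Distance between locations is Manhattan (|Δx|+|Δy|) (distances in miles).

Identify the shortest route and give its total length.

(a): 17 + 16 + 21 + 9 + 23 + 2 = 88
(b): 2 + 7 + 16 + 18 + 9 + 12 = 64

Shortest is (b), total 64 miles.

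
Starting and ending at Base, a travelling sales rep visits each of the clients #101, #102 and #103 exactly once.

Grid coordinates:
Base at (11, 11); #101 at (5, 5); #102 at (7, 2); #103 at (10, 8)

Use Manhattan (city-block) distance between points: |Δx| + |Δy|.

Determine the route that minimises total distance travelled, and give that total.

Shortest round trip = 30.

Base→#101→#102→#103→Base: 12+5+9+4 = 30
Base→#101→#103→#102→Base: 12+8+9+13 = 42
Base→#102→#101→#103→Base: 13+5+8+4 = 30
The minimum is 30.
One optimal route: Base → #101 → #102 → #103 → Base (or its reverse).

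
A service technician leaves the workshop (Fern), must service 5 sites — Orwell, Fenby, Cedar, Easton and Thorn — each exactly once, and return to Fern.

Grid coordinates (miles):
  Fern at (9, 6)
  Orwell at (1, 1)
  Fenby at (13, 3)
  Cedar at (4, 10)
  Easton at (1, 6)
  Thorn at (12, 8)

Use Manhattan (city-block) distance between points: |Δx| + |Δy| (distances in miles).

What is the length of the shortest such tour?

Shortest round trip = 46 miles.

Fern→Orwell→Fenby→Cedar→Easton→Thorn→Fern: 13+14+16+7+13+5 = 68
Fern→Orwell→Fenby→Cedar→Thorn→Easton→Fern: 13+14+16+10+13+8 = 74
Fern→Orwell→Fenby→Easton→Cedar→Thorn→Fern: 13+14+15+7+10+5 = 64
Fern→Orwell→Fenby→Easton→Thorn→Cedar→Fern: 13+14+15+13+10+9 = 74
Fern→Orwell→Fenby→Thorn→Cedar→Easton→Fern: 13+14+6+10+7+8 = 58
Fern→Orwell→Fenby→Thorn→Easton→Cedar→Fern: 13+14+6+13+7+9 = 62
Fern→Orwell→Cedar→Fenby→Easton→Thorn→Fern: 13+12+16+15+13+5 = 74
Fern→Orwell→Cedar→Fenby→Thorn→Easton→Fern: 13+12+16+6+13+8 = 68
Fern→Orwell→Cedar→Easton→Fenby→Thorn→Fern: 13+12+7+15+6+5 = 58
Fern→Orwell→Cedar→Easton→Thorn→Fenby→Fern: 13+12+7+13+6+7 = 58
Fern→Orwell→Cedar→Thorn→Fenby→Easton→Fern: 13+12+10+6+15+8 = 64
Fern→Orwell→Cedar→Thorn→Easton→Fenby→Fern: 13+12+10+13+15+7 = 70
Fern→Orwell→Easton→Fenby→Cedar→Thorn→Fern: 13+5+15+16+10+5 = 64
Fern→Orwell→Easton→Fenby→Thorn→Cedar→Fern: 13+5+15+6+10+9 = 58
… (46 more)
Fern→Cedar→Easton→Orwell→Fenby→Thorn→Fern: 9+7+5+14+6+5 = 46  ← best
The minimum is 46.
One optimal route: Fern → Cedar → Easton → Orwell → Fenby → Thorn → Fern (or its reverse).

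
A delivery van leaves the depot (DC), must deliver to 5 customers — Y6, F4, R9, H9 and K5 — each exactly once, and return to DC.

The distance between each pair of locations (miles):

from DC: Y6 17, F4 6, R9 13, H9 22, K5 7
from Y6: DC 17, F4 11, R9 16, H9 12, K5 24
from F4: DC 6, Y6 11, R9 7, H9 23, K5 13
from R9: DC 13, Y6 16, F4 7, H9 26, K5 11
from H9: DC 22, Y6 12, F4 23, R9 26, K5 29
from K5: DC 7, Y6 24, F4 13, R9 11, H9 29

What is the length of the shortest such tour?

With 5 stops there are 5!/2 = 60 distinct round trips (a route and its reverse cost the same).
DC → Y6 → F4 → R9 → H9 → K5 → DC: 17+11+7+26+29+7 = 97
DC → Y6 → F4 → R9 → K5 → H9 → DC: 17+11+7+11+29+22 = 97
DC → Y6 → F4 → H9 → R9 → K5 → DC: 17+11+23+26+11+7 = 95
DC → Y6 → F4 → H9 → K5 → R9 → DC: 17+11+23+29+11+13 = 104
DC → Y6 → F4 → K5 → R9 → H9 → DC: 17+11+13+11+26+22 = 100
DC → Y6 → F4 → K5 → H9 → R9 → DC: 17+11+13+29+26+13 = 109
DC → Y6 → R9 → F4 → H9 → K5 → DC: 17+16+7+23+29+7 = 99
DC → Y6 → R9 → F4 → K5 → H9 → DC: 17+16+7+13+29+22 = 104
DC → Y6 → R9 → H9 → F4 → K5 → DC: 17+16+26+23+13+7 = 102
DC → Y6 → R9 → H9 → K5 → F4 → DC: 17+16+26+29+13+6 = 107
DC → Y6 → R9 → K5 → F4 → H9 → DC: 17+16+11+13+23+22 = 102
DC → Y6 → R9 → K5 → H9 → F4 → DC: 17+16+11+29+23+6 = 102
DC → Y6 → H9 → F4 → R9 → K5 → DC: 17+12+23+7+11+7 = 77
DC → Y6 → H9 → F4 → K5 → R9 → DC: 17+12+23+13+11+13 = 89
… (46 more)
DC → H9 → Y6 → F4 → R9 → K5 → DC: 22+12+11+7+11+7 = 70  ← best
The minimum is 70.
One optimal route: DC → H9 → Y6 → F4 → R9 → K5 → DC (or its reverse).

70 miles — the shortest possible round trip.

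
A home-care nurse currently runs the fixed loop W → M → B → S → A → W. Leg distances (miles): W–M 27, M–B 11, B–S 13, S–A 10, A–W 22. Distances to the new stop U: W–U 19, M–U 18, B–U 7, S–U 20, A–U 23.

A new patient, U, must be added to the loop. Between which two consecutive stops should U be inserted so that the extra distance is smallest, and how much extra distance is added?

Insertion cost between consecutive stops i–j is d(i,U) + d(U,j) − d(i,j):
  between W and M: 19 + 18 − 27 = 10
  between M and B: 18 + 7 − 11 = 14
  between B and S: 7 + 20 − 13 = 14
  between S and A: 20 + 23 − 10 = 33
  between A and W: 23 + 19 − 22 = 20
Cheapest insertion is between W and M, adding 10.
New total = 83 + 10 = 93.

+10 miles — insert U between W and M.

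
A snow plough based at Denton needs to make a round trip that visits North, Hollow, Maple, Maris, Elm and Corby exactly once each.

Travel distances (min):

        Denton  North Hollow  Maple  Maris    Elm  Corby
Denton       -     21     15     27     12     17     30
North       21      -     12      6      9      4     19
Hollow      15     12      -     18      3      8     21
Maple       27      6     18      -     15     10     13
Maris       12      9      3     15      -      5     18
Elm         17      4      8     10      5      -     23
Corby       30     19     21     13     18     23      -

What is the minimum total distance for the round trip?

There are 360 distinct closed tours to check (reversals are equivalent).
Denton→North→Hollow→Maple→Maris→Elm→Corby→Denton: 21+12+18+15+5+23+30 = 124
Denton→North→Hollow→Maple→Maris→Corby→Elm→Denton: 21+12+18+15+18+23+17 = 124
Denton→North→Hollow→Maple→Elm→Maris→Corby→Denton: 21+12+18+10+5+18+30 = 114
Denton→North→Hollow→Maple→Elm→Corby→Maris→Denton: 21+12+18+10+23+18+12 = 114
Denton→North→Hollow→Maple→Corby→Maris→Elm→Denton: 21+12+18+13+18+5+17 = 104
Denton→North→Hollow→Maple→Corby→Elm→Maris→Denton: 21+12+18+13+23+5+12 = 104
Denton→North→Hollow→Maris→Maple→Elm→Corby→Denton: 21+12+3+15+10+23+30 = 114
Denton→North→Hollow→Maris→Maple→Corby→Elm→Denton: 21+12+3+15+13+23+17 = 104
… (352 more)
Denton→Hollow→Maris→Elm→North→Maple→Corby→Denton: 15+3+5+4+6+13+30 = 76  ← best
The minimum is 76.
One optimal route: Denton → Hollow → Maris → Elm → North → Maple → Corby → Denton (or its reverse).

Minimum total distance: 76 min.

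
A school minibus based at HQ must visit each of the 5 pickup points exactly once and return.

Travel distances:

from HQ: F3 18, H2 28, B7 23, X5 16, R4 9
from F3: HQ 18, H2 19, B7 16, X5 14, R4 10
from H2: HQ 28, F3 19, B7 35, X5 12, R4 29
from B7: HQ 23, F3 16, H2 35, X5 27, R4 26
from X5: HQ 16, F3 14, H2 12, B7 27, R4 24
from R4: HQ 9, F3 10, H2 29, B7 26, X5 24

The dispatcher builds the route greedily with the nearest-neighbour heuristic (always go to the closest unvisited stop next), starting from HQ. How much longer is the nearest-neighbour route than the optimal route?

5 longer than the optimal tour.

HQ: R4=9, X5=16, F3=18, B7=23, H2=28 ⇒ R4
R4: F3=10, X5=24, B7=26, H2=29 ⇒ F3
F3: X5=14, B7=16, H2=19 ⇒ X5
X5: H2=12, B7=27 ⇒ H2
H2: B7=35 ⇒ B7
NN route HQ → R4 → F3 → X5 → H2 → B7 → HQ costs 103.
Optimal: HQ → X5 → H2 → F3 → B7 → R4 → HQ costs 98 (by enumerating all 60 distinct tours).
Excess = 103 − 98 = 5.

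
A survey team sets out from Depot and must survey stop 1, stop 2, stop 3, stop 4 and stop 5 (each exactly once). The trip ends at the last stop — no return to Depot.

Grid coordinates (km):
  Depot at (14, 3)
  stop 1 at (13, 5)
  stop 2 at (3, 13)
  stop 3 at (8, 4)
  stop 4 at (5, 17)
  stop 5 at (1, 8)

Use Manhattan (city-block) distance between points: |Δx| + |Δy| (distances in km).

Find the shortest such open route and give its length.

33 km — the minimum one-way total.

There are 5! = 120 possible orderings.
Depot - stop 1 - stop 2 - stop 3 - stop 4 - stop 5: 3+18+14+16+13 = 64
Depot - stop 1 - stop 2 - stop 3 - stop 5 - stop 4: 3+18+14+11+13 = 59
Depot - stop 1 - stop 2 - stop 4 - stop 3 - stop 5: 3+18+6+16+11 = 54
Depot - stop 1 - stop 2 - stop 4 - stop 5 - stop 3: 3+18+6+13+11 = 51
Depot - stop 1 - stop 2 - stop 5 - stop 3 - stop 4: 3+18+7+11+16 = 55
Depot - stop 1 - stop 2 - stop 5 - stop 4 - stop 3: 3+18+7+13+16 = 57
Depot - stop 1 - stop 3 - stop 2 - stop 4 - stop 5: 3+6+14+6+13 = 42
Depot - stop 1 - stop 3 - stop 2 - stop 5 - stop 4: 3+6+14+7+13 = 43
Depot - stop 1 - stop 3 - stop 4 - stop 2 - stop 5: 3+6+16+6+7 = 38
Depot - stop 1 - stop 3 - stop 4 - stop 5 - stop 2: 3+6+16+13+7 = 45
Depot - stop 1 - stop 3 - stop 5 - stop 2 - stop 4: 3+6+11+7+6 = 33
Depot - stop 1 - stop 3 - stop 5 - stop 4 - stop 2: 3+6+11+13+6 = 39
Depot - stop 1 - stop 4 - stop 2 - stop 3 - stop 5: 3+20+6+14+11 = 54
Depot - stop 1 - stop 4 - stop 2 - stop 5 - stop 3: 3+20+6+7+11 = 47
… (106 more)
The minimum is 33.
One shortest path: Depot → stop 1 → stop 3 → stop 5 → stop 2 → stop 4.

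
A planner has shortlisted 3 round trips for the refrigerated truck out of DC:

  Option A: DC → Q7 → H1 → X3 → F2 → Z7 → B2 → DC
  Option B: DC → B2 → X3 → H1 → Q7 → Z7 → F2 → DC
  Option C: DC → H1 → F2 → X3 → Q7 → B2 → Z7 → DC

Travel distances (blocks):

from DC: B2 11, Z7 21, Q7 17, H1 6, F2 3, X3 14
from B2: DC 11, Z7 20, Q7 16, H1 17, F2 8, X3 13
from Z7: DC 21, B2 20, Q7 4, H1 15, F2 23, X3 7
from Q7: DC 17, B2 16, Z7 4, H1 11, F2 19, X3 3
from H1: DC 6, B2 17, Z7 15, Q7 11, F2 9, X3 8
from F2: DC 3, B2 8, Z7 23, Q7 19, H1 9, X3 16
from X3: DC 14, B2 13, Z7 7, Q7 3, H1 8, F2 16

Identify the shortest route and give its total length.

Option A: 17 + 11 + 8 + 16 + 23 + 20 + 11 = 106
Option B: 11 + 13 + 8 + 11 + 4 + 23 + 3 = 73
Option C: 6 + 9 + 16 + 3 + 16 + 20 + 21 = 91

Shortest is Option B, total 73 blocks.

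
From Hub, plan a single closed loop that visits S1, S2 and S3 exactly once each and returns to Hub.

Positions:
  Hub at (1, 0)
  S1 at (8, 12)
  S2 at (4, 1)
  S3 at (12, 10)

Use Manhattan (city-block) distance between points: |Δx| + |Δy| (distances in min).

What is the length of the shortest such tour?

There are 3 distinct closed tours to check (reversals are equivalent).
Hub - S1 - S2 - S3 - Hub: 19+15+17+21 = 72
Hub - S1 - S3 - S2 - Hub: 19+6+17+4 = 46
Hub - S2 - S1 - S3 - Hub: 4+15+6+21 = 46
The minimum is 46.
One optimal route: Hub → S1 → S3 → S2 → Hub (or its reverse).

Shortest round trip = 46 min.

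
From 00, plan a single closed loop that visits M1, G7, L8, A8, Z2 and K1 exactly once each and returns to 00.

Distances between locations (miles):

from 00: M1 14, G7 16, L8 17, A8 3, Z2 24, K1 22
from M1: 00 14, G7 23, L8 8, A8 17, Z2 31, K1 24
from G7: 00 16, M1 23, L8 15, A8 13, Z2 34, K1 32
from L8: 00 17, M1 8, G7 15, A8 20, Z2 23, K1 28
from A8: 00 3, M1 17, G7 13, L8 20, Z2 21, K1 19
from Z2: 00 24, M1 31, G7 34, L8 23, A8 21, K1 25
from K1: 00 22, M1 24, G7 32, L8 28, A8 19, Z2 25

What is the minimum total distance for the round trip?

Minimum total distance: 112 miles.

There are 360 distinct closed tours to check (reversals are equivalent).
00 → M1 → G7 → L8 → A8 → Z2 → K1 → 00: 14+23+15+20+21+25+22 = 140
00 → M1 → G7 → L8 → A8 → K1 → Z2 → 00: 14+23+15+20+19+25+24 = 140
00 → M1 → G7 → L8 → Z2 → A8 → K1 → 00: 14+23+15+23+21+19+22 = 137
00 → M1 → G7 → L8 → Z2 → K1 → A8 → 00: 14+23+15+23+25+19+3 = 122
00 → M1 → G7 → L8 → K1 → A8 → Z2 → 00: 14+23+15+28+19+21+24 = 144
00 → M1 → G7 → L8 → K1 → Z2 → A8 → 00: 14+23+15+28+25+21+3 = 129
00 → M1 → G7 → A8 → L8 → Z2 → K1 → 00: 14+23+13+20+23+25+22 = 140
00 → M1 → G7 → A8 → L8 → K1 → Z2 → 00: 14+23+13+20+28+25+24 = 147
… (352 more)
00 → G7 → L8 → M1 → K1 → Z2 → A8 → 00: 16+15+8+24+25+21+3 = 112  ← best
The minimum is 112.
One optimal route: 00 → G7 → L8 → M1 → K1 → Z2 → A8 → 00 (or its reverse).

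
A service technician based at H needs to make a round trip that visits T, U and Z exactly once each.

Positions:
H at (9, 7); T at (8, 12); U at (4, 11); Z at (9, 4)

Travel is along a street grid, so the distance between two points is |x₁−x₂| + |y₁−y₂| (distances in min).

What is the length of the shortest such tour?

With 3 stops there are 3!/2 = 3 distinct round trips (a route and its reverse cost the same).
H → T → U → Z → H: 6+5+12+3 = 26
H → T → Z → U → H: 6+9+12+9 = 36
H → U → T → Z → H: 9+5+9+3 = 26
The minimum is 26.
One optimal route: H → T → U → Z → H (or its reverse).

Shortest round trip = 26 min.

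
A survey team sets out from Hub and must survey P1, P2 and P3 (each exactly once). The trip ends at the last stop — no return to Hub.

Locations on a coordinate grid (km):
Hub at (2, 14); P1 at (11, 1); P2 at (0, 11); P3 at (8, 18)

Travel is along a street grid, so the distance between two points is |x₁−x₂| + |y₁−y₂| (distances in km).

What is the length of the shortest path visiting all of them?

There are 3! = 6 possible orderings.
Hub - P1 - P2 - P3: 22+21+15 = 58
Hub - P1 - P3 - P2: 22+20+15 = 57
Hub - P2 - P1 - P3: 5+21+20 = 46
Hub - P2 - P3 - P1: 5+15+20 = 40
Hub - P3 - P1 - P2: 10+20+21 = 51
Hub - P3 - P2 - P1: 10+15+21 = 46
The minimum is 40.
One shortest path: Hub → P2 → P3 → P1.

Shortest open route: 40 km.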